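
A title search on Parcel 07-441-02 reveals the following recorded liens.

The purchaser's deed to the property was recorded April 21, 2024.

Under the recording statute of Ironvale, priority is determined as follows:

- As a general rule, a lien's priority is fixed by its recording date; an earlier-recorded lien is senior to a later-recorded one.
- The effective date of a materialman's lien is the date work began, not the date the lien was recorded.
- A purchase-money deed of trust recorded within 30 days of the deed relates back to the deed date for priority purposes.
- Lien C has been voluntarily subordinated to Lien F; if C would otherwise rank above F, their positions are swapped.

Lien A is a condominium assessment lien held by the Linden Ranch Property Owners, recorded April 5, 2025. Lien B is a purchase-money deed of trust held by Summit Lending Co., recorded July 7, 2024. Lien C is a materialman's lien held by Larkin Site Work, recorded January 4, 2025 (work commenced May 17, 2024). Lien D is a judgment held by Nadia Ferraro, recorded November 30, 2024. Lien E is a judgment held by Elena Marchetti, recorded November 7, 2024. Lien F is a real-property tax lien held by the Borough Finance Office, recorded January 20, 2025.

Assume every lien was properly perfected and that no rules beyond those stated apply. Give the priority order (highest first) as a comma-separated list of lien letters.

F, B, E, D, C, A

Effective dates after the stated exceptions: B missed the 30-day window (77 days after the deed), so its recording date stands; C's effective date is May 17, 2024, when work began.
Ordering by effective date: C (May 17, 2024), B (July 7, 2024), E (November 7, 2024), D (November 30, 2024), F (January 20, 2025), A (April 5, 2025).
Because C would otherwise rank above F, the subordination swaps them.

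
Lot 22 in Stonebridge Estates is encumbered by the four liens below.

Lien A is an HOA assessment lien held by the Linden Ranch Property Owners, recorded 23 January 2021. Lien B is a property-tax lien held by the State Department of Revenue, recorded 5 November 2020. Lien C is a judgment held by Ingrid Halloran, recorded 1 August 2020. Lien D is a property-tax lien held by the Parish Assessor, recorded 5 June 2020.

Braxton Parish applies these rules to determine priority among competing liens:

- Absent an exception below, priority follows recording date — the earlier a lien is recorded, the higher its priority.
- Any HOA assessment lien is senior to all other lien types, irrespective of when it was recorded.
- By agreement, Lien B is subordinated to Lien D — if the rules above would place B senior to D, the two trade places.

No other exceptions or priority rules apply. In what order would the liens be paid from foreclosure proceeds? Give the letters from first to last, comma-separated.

A, D, C, B

As an HOA assessment lien, A is senior to every other lien.
Ordering the rest by effective date: D (5 June 2020), C (1 August 2020), B (5 November 2020).
B is already junior to D, so the subordination agreement changes nothing.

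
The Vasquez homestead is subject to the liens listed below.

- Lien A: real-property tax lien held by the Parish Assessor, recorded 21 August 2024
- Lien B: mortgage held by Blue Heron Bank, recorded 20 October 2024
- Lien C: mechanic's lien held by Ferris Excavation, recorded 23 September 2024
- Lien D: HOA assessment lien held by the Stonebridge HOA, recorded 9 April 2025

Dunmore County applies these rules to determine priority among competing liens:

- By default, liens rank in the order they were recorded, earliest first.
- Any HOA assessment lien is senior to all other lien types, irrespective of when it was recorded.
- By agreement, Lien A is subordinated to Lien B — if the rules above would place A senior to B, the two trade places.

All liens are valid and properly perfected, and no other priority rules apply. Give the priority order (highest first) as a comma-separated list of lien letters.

D is an HOA assessment lien, so it outranks all other liens regardless of date.
Ordering the rest by effective date: A (21 August 2024), C (23 September 2024), B (20 October 2024).
A would otherwise be senior to B, so under the subordination agreement A and B exchange positions.

D, B, C, A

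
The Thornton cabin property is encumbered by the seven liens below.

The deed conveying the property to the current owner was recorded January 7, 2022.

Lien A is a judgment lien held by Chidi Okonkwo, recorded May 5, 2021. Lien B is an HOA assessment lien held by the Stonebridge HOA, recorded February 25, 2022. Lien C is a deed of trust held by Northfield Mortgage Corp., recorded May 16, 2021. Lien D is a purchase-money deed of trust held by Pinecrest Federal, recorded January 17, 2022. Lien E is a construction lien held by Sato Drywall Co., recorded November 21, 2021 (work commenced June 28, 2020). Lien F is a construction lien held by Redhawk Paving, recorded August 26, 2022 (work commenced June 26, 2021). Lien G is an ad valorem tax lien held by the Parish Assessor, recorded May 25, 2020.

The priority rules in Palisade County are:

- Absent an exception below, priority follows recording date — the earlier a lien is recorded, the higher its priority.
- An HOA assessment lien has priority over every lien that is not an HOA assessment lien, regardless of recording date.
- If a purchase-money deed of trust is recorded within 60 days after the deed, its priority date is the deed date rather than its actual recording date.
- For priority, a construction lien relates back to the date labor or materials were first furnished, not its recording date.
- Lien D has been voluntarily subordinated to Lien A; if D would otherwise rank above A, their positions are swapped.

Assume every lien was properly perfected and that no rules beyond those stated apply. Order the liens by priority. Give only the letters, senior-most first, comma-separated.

B, G, E, A, C, F, D

Adjusting effective dates: D relates back to the deed date January 7, 2022; E's effective date is June 28, 2020, when work began; F's effective date is June 26, 2021, when work began.
B is an HOA assessment lien, so it outranks all other liens regardless of date.
Remaining liens by effective date: G (May 25, 2020), E (June 28, 2020), A (May 5, 2021), C (May 16, 2021), F (June 26, 2021), D (January 7, 2022).
D already ranks below A; the subordination has no effect.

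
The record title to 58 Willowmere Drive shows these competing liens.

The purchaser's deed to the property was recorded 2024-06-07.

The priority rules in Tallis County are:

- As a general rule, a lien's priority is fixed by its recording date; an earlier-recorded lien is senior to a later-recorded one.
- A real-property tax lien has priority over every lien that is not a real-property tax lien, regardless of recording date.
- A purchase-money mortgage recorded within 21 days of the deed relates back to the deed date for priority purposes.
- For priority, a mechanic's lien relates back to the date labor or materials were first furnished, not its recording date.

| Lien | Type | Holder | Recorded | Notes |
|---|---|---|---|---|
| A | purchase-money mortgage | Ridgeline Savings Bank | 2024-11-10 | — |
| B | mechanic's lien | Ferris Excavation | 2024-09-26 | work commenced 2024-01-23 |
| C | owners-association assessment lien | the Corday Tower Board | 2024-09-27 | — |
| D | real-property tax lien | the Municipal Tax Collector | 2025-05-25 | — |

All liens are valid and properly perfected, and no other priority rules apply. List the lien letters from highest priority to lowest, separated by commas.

D, B, C, A

Effective dates: A was recorded 156 days after the deed, outside the 21-day window, so it keeps its recording date; B relates back to 2024-01-23 (work commenced).
As a real-property tax lien, D is senior to every other lien.
Remaining liens by effective date: B (2024-01-23), C (2024-09-27), A (2024-11-10).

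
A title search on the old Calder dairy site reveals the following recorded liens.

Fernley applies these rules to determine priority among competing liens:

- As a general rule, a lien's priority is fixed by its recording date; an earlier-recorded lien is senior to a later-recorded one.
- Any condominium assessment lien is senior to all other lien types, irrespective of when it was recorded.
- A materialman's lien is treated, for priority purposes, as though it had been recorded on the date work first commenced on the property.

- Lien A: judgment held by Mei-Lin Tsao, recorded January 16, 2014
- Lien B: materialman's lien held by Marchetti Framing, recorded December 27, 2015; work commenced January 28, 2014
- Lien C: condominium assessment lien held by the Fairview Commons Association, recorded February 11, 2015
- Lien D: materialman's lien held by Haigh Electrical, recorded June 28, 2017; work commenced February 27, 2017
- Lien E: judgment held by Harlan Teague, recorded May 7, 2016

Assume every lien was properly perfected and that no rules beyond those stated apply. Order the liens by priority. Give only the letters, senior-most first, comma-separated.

C, A, B, E, D

Effective dates after the stated exceptions: B is treated as recorded January 28, 2014, the work-commencement date; D's effective date is February 27, 2017, when work began.
C, as a condominium assessment lien, has superpriority and ranks first.
Ordering the rest by effective date: A (January 16, 2014), B (January 28, 2014), E (May 7, 2016), D (February 27, 2017).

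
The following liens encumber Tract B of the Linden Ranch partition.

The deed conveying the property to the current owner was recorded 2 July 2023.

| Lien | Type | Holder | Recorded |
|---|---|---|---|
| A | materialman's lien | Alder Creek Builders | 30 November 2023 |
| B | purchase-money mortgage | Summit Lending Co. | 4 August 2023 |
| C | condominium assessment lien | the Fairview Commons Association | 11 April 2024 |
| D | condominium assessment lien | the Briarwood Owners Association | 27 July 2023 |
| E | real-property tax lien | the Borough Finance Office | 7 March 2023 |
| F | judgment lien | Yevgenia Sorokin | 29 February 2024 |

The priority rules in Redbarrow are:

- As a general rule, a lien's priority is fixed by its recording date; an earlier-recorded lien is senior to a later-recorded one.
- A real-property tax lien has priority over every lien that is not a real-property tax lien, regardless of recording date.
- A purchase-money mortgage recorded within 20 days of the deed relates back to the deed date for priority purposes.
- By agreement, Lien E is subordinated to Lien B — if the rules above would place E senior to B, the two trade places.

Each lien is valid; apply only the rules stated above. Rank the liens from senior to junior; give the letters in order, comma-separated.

B, D, E, A, F, C

First, effective dates: B was recorded 33 days after the deed, outside the 20-day window, so it keeps its recording date.
E is a real-property tax lien and takes priority over every other lien.
Remaining liens by effective date: D (27 July 2023), B (4 August 2023), A (30 November 2023), F (29 February 2024), C (11 April 2024).
Because E would otherwise rank above B, the subordination swaps them.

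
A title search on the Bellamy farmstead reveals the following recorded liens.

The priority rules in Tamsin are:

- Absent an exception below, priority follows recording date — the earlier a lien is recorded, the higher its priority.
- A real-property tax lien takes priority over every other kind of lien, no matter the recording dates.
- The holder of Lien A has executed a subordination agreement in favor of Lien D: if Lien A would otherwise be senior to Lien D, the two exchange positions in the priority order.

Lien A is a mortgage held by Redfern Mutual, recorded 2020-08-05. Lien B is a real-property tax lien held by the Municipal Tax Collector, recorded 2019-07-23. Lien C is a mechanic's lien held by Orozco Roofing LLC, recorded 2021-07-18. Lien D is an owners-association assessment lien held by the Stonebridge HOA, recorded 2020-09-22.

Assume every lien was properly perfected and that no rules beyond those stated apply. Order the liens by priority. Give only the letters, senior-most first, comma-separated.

B, D, A, C

B, as a real-property tax lien, has superpriority and ranks first.
The other liens, earliest effective date first: A (2020-08-05), D (2020-09-22), C (2021-07-18).
Because A would otherwise rank above D, the subordination swaps them.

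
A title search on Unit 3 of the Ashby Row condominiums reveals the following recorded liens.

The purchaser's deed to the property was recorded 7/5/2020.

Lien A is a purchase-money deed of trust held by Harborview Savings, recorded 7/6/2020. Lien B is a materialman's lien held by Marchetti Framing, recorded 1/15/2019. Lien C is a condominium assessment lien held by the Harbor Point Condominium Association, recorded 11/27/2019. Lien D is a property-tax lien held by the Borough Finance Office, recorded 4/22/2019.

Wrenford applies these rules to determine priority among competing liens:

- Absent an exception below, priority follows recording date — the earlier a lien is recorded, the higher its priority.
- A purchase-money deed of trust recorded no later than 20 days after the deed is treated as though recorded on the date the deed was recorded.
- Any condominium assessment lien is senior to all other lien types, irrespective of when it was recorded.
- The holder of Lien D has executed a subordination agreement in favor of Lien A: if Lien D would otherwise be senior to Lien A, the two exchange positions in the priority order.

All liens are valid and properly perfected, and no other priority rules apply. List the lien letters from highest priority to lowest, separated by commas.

First, effective dates: A was recorded within the 20-day window, so its effective date is the deed date 7/5/2020.
C is a condominium assessment lien, so it outranks all other liens regardless of date.
The other liens, earliest effective date first: B (1/15/2019), D (4/22/2019), A (7/5/2020).
Because D would otherwise rank above A, the subordination swaps them.

C, B, A, D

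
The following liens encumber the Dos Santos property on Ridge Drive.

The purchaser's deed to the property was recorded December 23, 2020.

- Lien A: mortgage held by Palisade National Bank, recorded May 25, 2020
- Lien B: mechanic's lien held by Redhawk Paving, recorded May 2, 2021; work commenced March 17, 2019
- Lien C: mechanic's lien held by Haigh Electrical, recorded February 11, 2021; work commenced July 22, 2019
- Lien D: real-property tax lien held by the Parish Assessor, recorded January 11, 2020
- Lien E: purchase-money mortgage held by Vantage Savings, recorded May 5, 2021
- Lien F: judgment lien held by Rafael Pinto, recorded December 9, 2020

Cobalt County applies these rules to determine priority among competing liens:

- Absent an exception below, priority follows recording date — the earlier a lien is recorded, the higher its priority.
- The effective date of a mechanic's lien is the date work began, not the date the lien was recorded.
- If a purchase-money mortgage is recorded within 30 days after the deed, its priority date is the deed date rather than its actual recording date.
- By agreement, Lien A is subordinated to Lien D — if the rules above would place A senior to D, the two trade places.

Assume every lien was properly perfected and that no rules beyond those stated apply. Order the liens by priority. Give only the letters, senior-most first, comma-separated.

B, C, D, A, F, E

Adjusting effective dates: B relates back to March 17, 2019 (work commenced); C is treated as recorded July 22, 2019, the work-commencement date; E was recorded 133 days after the deed, outside the 30-day window, so it keeps its recording date.
By effective date: B (March 17, 2019), C (July 22, 2019), D (January 11, 2020), A (May 25, 2020), F (December 9, 2020), E (May 5, 2021).
Since A is not senior to D, the subordination leaves the order unchanged.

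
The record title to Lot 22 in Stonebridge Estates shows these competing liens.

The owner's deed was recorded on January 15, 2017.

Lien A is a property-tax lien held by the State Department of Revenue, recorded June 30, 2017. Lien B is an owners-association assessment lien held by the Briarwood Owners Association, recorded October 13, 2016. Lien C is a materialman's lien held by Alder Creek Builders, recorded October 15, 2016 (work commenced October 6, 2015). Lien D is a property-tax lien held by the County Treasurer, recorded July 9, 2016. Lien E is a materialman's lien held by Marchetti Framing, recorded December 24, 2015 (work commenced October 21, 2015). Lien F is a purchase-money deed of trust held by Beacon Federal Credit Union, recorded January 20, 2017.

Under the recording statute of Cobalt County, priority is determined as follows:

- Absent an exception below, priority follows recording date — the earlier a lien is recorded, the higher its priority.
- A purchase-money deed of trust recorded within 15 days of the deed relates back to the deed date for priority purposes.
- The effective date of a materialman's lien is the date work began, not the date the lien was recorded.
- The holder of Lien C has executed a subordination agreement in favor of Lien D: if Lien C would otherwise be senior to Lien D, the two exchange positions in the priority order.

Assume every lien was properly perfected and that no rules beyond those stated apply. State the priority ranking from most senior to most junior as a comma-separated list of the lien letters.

D, E, C, B, F, A

Effective dates after the stated exceptions: C is treated as recorded October 6, 2015, the work-commencement date; E's effective date is October 21, 2015, when work began; F relates back to the deed date January 15, 2017.
By effective date: C (October 6, 2015), E (October 21, 2015), D (July 9, 2016), B (October 13, 2016), F (January 15, 2017), A (June 30, 2017).
The subordination applies — C was senior to D — so C and D swap.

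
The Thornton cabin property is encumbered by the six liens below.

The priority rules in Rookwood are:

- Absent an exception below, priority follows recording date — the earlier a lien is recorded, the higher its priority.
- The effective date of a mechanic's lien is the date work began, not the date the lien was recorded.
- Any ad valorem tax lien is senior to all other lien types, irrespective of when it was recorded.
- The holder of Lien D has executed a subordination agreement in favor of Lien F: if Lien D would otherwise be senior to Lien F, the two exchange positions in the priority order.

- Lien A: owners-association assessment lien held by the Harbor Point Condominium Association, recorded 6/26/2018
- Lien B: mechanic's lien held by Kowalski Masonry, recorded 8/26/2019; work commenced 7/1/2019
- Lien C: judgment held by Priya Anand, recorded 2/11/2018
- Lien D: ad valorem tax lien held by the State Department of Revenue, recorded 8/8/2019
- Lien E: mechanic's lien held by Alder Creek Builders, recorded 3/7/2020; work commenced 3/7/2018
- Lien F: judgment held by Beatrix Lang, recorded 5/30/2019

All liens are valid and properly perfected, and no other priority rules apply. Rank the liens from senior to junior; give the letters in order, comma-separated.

Effective dates after the stated exceptions: B is treated as recorded 7/1/2019, the work-commencement date; E relates back to 3/7/2018 (work commenced).
D, as an ad valorem tax lien, has superpriority and ranks first.
The other liens, earliest effective date first: C (2/11/2018), E (3/7/2018), A (6/26/2018), F (5/30/2019), B (7/1/2019).
D would otherwise be senior to F, so under the subordination agreement D and F exchange positions.

F, C, E, A, D, B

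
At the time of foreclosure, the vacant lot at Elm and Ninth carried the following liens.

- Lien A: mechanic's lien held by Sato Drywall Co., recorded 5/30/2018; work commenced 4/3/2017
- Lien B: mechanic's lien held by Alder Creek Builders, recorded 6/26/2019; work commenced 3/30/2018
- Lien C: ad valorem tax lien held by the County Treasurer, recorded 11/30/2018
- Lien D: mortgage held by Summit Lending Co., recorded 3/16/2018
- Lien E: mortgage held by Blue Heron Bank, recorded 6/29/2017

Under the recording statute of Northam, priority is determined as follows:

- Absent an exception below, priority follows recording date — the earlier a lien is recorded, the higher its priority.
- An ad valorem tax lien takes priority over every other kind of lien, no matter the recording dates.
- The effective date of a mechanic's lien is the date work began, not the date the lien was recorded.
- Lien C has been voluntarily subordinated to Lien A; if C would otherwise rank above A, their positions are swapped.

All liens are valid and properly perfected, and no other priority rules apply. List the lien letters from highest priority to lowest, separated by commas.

A, C, E, D, B

First, effective dates: A is treated as recorded 4/3/2017, the work-commencement date; B is treated as recorded 3/30/2018, the work-commencement date.
C is an ad valorem tax lien, so it outranks all other liens regardless of date.
The other liens, earliest effective date first: A (4/3/2017), E (6/29/2017), D (3/16/2018), B (3/30/2018).
The subordination applies — C was senior to A — so C and A swap.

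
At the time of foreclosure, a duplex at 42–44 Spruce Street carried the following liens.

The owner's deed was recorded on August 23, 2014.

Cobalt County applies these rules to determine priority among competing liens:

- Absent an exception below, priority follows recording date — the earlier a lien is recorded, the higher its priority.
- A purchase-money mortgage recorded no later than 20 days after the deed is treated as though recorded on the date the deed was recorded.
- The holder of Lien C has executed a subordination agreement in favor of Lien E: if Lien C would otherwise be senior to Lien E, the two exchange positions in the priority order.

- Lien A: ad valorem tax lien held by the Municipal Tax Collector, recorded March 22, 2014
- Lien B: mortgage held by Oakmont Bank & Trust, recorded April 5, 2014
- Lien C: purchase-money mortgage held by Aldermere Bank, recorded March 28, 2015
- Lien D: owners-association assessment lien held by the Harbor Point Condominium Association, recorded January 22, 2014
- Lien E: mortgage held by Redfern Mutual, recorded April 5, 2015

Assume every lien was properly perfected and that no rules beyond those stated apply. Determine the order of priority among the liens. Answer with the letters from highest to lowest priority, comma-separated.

D, A, B, E, C

Effective dates after the stated exceptions: C was recorded 217 days after the deed — beyond 20 days — so no relation-back applies.
Ordering by effective date: D (January 22, 2014), A (March 22, 2014), B (April 5, 2014), C (March 28, 2015), E (April 5, 2015).
C is senior to E before the subordination, so the two trade places.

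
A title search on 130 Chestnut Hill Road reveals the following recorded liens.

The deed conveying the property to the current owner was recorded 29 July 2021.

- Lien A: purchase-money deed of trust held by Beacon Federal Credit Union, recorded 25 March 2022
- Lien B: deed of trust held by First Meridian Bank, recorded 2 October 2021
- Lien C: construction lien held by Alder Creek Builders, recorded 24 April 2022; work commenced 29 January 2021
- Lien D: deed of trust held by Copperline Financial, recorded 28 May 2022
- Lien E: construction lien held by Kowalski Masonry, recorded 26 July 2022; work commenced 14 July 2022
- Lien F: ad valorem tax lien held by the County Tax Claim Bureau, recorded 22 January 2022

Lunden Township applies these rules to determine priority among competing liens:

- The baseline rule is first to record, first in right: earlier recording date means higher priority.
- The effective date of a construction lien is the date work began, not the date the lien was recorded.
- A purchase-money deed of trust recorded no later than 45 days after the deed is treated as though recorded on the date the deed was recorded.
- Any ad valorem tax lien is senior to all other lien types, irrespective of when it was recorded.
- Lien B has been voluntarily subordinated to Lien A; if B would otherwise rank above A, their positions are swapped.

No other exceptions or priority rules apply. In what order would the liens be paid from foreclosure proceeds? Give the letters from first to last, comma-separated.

Effective dates after the stated exceptions: A was recorded 239 days after the deed — beyond 45 days — so no relation-back applies; C's effective date is 29 January 2021, when work began; E's effective date is 14 July 2022, when work began.
As an ad valorem tax lien, F is senior to every other lien.
Remaining liens by effective date: C (29 January 2021), B (2 October 2021), A (25 March 2022), D (28 May 2022), E (14 July 2022).
B would otherwise be senior to A, so under the subordination agreement B and A exchange positions.

F, C, A, B, D, E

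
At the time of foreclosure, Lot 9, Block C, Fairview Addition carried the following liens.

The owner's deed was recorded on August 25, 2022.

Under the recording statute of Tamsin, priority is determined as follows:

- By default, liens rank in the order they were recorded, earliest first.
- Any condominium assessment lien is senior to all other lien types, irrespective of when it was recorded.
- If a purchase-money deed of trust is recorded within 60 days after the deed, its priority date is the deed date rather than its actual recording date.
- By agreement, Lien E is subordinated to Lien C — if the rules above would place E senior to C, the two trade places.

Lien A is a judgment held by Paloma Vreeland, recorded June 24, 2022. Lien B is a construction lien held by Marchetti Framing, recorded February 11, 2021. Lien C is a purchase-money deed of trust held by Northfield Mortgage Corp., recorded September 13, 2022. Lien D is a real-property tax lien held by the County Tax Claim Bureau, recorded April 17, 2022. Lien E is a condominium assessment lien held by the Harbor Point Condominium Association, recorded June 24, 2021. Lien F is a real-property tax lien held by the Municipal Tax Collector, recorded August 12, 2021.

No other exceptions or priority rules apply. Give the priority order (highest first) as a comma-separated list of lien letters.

C, B, F, D, A, E

Effective dates: C was recorded within the 60-day window, so its effective date is the deed date August 25, 2022.
E is a condominium assessment lien, so it outranks all other liens regardless of date.
The other liens, earliest effective date first: B (February 11, 2021), F (August 12, 2021), D (April 17, 2022), A (June 24, 2022), C (August 25, 2022).
E would otherwise be senior to C, so under the subordination agreement E and C exchange positions.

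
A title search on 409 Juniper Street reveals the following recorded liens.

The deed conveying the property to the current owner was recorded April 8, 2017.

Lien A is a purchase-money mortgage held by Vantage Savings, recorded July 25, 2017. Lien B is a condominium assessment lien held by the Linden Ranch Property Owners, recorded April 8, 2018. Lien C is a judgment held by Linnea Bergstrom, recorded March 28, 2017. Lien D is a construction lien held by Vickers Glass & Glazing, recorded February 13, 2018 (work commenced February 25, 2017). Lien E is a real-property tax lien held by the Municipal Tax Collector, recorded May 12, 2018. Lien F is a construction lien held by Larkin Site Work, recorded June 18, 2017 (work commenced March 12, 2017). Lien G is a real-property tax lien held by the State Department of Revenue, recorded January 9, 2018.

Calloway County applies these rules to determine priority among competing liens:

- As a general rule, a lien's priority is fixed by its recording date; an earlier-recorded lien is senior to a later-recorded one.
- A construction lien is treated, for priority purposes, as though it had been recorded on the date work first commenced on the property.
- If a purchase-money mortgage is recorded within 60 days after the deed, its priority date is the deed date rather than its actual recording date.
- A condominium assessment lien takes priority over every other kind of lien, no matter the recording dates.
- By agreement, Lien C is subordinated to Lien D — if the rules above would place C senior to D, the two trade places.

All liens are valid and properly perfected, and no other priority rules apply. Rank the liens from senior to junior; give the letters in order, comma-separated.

Adjusting effective dates: A missed the 60-day window (108 days after the deed), so its recording date stands; D's effective date is February 25, 2017, when work began; F is treated as recorded March 12, 2017, the work-commencement date.
As a condominium assessment lien, B is senior to every other lien.
Remaining liens by effective date: D (February 25, 2017), F (March 12, 2017), C (March 28, 2017), A (July 25, 2017), G (January 9, 2018), E (May 12, 2018).
C already ranks below D; the subordination has no effect.

B, D, F, C, A, G, E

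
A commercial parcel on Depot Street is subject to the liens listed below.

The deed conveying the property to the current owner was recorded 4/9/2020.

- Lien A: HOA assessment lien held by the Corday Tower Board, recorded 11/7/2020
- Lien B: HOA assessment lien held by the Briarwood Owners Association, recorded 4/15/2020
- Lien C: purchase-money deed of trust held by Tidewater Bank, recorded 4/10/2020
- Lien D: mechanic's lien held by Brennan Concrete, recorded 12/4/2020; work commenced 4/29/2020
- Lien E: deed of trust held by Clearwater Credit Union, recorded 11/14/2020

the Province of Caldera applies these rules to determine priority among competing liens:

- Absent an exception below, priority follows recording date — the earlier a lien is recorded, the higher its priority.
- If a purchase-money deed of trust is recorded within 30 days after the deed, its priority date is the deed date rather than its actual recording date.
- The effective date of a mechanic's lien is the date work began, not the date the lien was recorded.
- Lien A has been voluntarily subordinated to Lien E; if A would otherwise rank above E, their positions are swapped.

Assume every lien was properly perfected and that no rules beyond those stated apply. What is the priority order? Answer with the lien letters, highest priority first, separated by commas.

C, B, D, E, A

Effective dates after the stated exceptions: C relates back to the deed date 4/9/2020; D is treated as recorded 4/29/2020, the work-commencement date.
Sorted by effective date: C (4/9/2020), B (4/15/2020), D (4/29/2020), A (11/7/2020), E (11/14/2020).
The subordination applies — A was senior to E — so A and E swap.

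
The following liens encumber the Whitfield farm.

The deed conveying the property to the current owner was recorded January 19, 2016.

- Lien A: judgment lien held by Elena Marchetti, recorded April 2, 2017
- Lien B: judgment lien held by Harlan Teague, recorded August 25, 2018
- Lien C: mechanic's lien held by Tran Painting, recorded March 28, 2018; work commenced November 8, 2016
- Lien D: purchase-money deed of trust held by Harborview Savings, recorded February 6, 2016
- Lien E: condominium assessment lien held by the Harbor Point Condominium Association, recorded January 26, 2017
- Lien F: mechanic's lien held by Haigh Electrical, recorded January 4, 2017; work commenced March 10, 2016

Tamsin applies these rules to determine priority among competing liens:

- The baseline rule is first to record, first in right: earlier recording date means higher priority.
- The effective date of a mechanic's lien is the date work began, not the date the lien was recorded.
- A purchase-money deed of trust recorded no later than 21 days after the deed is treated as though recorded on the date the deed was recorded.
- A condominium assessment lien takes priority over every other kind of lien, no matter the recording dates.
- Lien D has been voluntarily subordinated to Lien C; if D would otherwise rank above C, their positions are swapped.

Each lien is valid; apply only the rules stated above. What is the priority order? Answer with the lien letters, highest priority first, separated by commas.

First, effective dates: C is treated as recorded November 8, 2016, the work-commencement date; D relates back to the deed date January 19, 2016; F's effective date is March 10, 2016, when work began.
As a condominium assessment lien, E is senior to every other lien.
Ordering the rest by effective date: D (January 19, 2016), F (March 10, 2016), C (November 8, 2016), A (April 2, 2017), B (August 25, 2018).
The subordination applies — D was senior to C — so D and C swap.

E, C, F, D, A, B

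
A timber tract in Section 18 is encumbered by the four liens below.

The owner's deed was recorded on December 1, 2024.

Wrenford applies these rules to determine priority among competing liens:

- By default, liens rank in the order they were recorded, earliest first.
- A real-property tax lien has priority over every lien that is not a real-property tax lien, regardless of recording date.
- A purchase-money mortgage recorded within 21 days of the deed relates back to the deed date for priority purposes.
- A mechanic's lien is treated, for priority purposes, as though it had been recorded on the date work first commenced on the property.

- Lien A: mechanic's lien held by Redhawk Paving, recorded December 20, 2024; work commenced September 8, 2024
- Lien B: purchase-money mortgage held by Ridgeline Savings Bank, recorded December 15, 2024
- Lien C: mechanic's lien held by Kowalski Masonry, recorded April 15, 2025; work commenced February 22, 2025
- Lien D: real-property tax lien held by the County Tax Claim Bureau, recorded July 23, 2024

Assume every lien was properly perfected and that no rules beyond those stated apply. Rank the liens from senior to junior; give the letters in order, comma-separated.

D, A, B, C

Adjusting effective dates: A is treated as recorded September 8, 2024, the work-commencement date; B relates back to the deed date December 1, 2024; C's effective date is February 22, 2025, when work began.
As a real-property tax lien, D is senior to every other lien.
Among the remaining liens, by effective date: A (September 8, 2024), B (December 1, 2024), C (February 22, 2025).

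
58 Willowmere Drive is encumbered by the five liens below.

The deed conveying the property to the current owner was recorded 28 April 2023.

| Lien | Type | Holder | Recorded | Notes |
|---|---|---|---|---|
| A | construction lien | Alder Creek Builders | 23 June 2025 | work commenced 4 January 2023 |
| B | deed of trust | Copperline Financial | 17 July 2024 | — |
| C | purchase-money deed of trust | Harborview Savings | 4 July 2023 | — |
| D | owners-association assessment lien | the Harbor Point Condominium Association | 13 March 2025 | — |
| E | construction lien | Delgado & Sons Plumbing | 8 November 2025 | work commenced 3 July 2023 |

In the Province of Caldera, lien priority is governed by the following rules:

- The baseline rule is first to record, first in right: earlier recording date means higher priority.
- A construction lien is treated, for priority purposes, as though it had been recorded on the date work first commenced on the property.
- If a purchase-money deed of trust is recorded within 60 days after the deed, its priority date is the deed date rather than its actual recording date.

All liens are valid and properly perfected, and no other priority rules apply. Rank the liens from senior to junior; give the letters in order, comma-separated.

A, E, C, B, D

Effective dates after the stated exceptions: A is treated as recorded 4 January 2023, the work-commencement date; C was recorded 67 days after the deed — beyond 60 days — so no relation-back applies; E is treated as recorded 3 July 2023, the work-commencement date.
By effective date, earliest first: A (4 January 2023), E (3 July 2023), C (4 July 2023), B (17 July 2024), D (13 March 2025).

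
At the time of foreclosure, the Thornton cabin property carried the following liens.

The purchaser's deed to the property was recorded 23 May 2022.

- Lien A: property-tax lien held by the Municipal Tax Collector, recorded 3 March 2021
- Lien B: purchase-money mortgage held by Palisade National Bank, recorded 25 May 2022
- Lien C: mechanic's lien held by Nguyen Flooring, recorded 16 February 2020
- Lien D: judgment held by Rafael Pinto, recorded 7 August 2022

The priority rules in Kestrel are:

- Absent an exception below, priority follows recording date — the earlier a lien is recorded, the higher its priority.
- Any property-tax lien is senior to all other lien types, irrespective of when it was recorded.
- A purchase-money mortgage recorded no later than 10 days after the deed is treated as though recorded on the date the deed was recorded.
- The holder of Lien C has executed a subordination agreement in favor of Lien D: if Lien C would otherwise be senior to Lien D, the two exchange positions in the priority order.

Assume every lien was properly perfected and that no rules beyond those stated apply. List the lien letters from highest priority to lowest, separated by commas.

First, effective dates: B's effective date is the deed date, 23 May 2022.
As a property-tax lien, A is senior to every other lien.
Among the remaining liens, by effective date: C (16 February 2020), B (23 May 2022), D (7 August 2022).
Because C would otherwise rank above D, the subordination swaps them.

A, D, B, C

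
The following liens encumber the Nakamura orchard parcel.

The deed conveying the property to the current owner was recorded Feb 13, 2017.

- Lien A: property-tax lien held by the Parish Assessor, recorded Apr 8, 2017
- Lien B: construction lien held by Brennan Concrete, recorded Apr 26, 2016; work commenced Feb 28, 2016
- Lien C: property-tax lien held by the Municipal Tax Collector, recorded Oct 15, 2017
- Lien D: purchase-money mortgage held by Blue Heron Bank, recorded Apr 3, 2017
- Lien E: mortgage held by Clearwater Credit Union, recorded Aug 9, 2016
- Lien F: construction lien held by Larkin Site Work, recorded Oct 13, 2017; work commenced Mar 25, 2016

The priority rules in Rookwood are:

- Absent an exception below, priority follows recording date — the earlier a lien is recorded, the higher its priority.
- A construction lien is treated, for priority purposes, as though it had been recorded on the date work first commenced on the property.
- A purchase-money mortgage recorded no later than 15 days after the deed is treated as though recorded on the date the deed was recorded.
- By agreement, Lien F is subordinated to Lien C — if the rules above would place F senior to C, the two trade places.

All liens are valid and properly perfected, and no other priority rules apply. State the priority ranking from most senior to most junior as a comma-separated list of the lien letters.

First, effective dates: B's effective date is Feb 28, 2016, when work began; D was recorded 49 days after the deed — beyond 15 days — so no relation-back applies; F is treated as recorded Mar 25, 2016, the work-commencement date.
By effective date: B (Feb 28, 2016), F (Mar 25, 2016), E (Aug 9, 2016), D (Apr 3, 2017), A (Apr 8, 2017), C (Oct 15, 2017).
F is senior to C before the subordination, so the two trade places.

B, C, E, D, A, F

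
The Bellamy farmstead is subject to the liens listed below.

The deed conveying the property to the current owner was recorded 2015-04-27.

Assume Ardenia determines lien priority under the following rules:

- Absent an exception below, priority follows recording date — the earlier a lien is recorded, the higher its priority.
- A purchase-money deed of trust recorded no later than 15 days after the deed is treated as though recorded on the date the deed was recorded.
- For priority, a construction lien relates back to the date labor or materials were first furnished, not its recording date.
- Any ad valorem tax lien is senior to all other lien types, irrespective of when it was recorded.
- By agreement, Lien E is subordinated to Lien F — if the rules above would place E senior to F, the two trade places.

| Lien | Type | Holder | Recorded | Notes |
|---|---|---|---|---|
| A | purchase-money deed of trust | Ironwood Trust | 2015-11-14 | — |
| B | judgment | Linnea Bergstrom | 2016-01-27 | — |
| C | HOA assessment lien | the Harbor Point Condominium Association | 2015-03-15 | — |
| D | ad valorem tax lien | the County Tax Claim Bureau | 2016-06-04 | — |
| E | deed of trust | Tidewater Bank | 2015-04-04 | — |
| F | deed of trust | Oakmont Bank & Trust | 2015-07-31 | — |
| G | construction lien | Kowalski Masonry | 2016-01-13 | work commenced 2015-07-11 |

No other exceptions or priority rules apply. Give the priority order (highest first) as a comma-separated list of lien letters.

D, C, F, G, E, A, B

First, effective dates: A was recorded 201 days after the deed, outside the 15-day window, so it keeps its recording date; G is treated as recorded 2015-07-11, the work-commencement date.
D is an ad valorem tax lien, so it outranks all other liens regardless of date.
Ordering the rest by effective date: C (2015-03-15), E (2015-04-04), G (2015-07-11), F (2015-07-31), A (2015-11-14), B (2016-01-27).
E is senior to F before the subordination, so the two trade places.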